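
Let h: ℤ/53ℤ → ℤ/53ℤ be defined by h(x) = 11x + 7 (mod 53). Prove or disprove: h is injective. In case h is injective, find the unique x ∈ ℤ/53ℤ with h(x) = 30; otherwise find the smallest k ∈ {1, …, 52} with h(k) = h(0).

If h(x_1) = h(x_2), then 11x_1 ≡ 11x_2 (mod 53). Because gcd(11, 53) = 1, we may cancel 11 to get x_1 ≡ x_2 (mod 53).
Therefore h is injective.
We now compute 11⁻¹ mod 53 explicitly. Euclid's algorithm: 53 = 4·11 + 9, 11 = 1·9 + 2, 9 = 4·2 + 1; back-substituting gives 1 = 29·11 − 6·53, so 11⁻¹ ≡ 29 (mod 53).
Since h is injective, we compute h⁻¹(30): solve 11x + 7 ≡ 30 (mod 53), i.e. 11x ≡ 23 (mod 53).
Multiplying by 11⁻¹ = 29 gives x ≡ 29·23 = 667 = 12·53 + 31 ≡ 31 (mod 53).
Check: h(31) = 11·31 + 7 = 348 = 6·53 + 30 ≡ 30 (mod 53).

31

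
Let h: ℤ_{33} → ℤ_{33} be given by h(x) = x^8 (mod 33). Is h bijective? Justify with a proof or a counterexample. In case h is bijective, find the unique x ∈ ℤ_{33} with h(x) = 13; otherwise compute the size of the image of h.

12

h(4): Repeated squaring mod 33: 4^1 ≡ 4, 4^2 ≡ 4² = 16, 4^4 ≡ 16² = 256 ≡ 25, 4^8 ≡ 25² = 625 ≡ 31. So 4^8 ≡ 31 (mod 33).
h(7): Repeated squaring mod 33: 7^1 ≡ 7, 7^2 ≡ 7² = 49 ≡ 16, 7^4 ≡ 16² = 256 ≡ 25, 7^8 ≡ 25² = 625 ≡ 31. So 7^8 ≡ 31 (mod 33).
So h(4) = h(7) = 31 while 4 ≠ 7, thus h is not injective, hence not bijective.
Since h is not bijective, we determine |image(h)|. Computing x^8 mod 33 for each x (by repeated squaring, reducing mod 33 at every step), the values h(0), h(1), …, h(32) are: 0, 1, 25, 27, 31, 4, 15, 31, 16, 3, 1, 22, 12, 25, 16, 9, 4, 4, 9, 16, 25, 12, 22, 1, 3, 16, 31, 15, 4, 31, 27, 25, 1.
The distinct values are {0, 1, 3, 4, 9, 12, 15, 16, 22, 25, 27, 31}; there are 12 of them.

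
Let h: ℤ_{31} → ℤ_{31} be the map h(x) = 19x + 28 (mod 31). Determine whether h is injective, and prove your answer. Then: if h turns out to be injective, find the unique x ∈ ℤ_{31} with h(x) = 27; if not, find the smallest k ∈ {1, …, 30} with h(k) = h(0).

Suppose h(x_1) = h(x_2) in ℤ_{31}. Then 19x_1 + 28 ≡ 19x_2 + 28 (mod 31), therefore 19(x_1 − x_2) ≡ 0 (mod 31).
Since gcd(19, 31) = 1, 19 is invertible modulo 31, hence x_1 − x_2 ≡ 0 (mod 31), i.e. x_1 = x_2.
Hence h is injective.
We now compute 19⁻¹ mod 31 explicitly. Euclid's algorithm: 31 = 1·19 + 12, 19 = 1·12 + 7, 12 = 1·7 + 5, 7 = 1·5 + 2, 5 = 2·2 + 1; back-substituting gives 1 = 18·19 − 11·31, so 19⁻¹ ≡ 18 (mod 31).
Since h is injective, we find h⁻¹(27): we need 19x ≡ 27 − 28 ≡ 30 (mod 31). Using 19⁻¹ = 18: x ≡ 18·30 = 540 = 17·31 + 13, so x = 13.
Check: h(13) = 19·13 + 28 = 275 = 8·31 + 27 ≡ 27 (mod 31).

13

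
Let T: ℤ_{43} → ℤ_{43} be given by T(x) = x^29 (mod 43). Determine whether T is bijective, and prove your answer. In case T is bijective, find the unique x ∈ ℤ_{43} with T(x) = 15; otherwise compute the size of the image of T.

Since 43 is prime, the nonzero elements of ℤ_{43} form a cyclic group of order 42.
As gcd(29, 42) = 1, raising to the 29th power is a bijection on this group: if u^29 ≡ v^29 then (uv^{−1})^29 = 1, and the only element of order dividing gcd(29, 42) = 1 is 1, so u = v.
With T(0) = 0 this makes T injective on all of ℤ_{43}, hence bijective (finite equal-size domain and codomain). In particular T is bijective.
Since T is bijective, we find the preimage of 15. The inverse of x ↦ x^29 on (ℤ_{43})^× is x ↦ x^29, because 29·29 = 841 = 20·42 + 1 ≡ 1 (mod 42) and x^{42} = 1 for x ≠ 0 (Fermat). So T⁻¹(15) = 15^29 mod 43.
Repeated squaring mod 43: 15^1 ≡ 15, 15^2 ≡ 15² = 225 ≡ 10, 15^4 ≡ 10² = 100 ≡ 14, 15^8 ≡ 14² = 196 ≡ 24, 15^16 ≡ 24² = 576 ≡ 17. Since 29 = 16 + 8 + 4 + 1, 15^29 ≡ 17·24·14·15: 17·24 = 408 ≡ 21, then 21·14 = 294 ≡ 36, then 36·15 = 540 ≡ 24. So 15^29 ≡ 24 (mod 43).
Hence T⁻¹(15) = 24.

24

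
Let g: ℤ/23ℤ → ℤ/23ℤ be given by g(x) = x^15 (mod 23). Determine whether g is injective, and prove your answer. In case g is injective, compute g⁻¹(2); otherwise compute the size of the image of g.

8

Since 23 is prime, the nonzero elements of ℤ/23ℤ form a cyclic group of order 22.
As gcd(15, 22) = 1, raising to the 15th power is a bijection on this group: if u^15 ≡ v^15 then (uv^{−1})^15 = 1, and the only element of order dividing gcd(15, 22) = 1 is 1, so u = v.
With g(0) = 0 this makes g injective on all of ℤ/23ℤ, hence bijective (finite equal-size domain and codomain). In particular g is injective.
Since g is injective, we find the preimage of 2. The inverse of x ↦ x^15 on (ℤ/23ℤ)^× is x ↦ x^3, because 15·3 = 45 = 2·22 + 1 ≡ 1 (mod 22) and x^{22} = 1 for x ≠ 0 (Fermat). So g⁻¹(2) = 2^3 mod 23.
Repeated squaring mod 23: 2^1 ≡ 2, 2^2 ≡ 2² = 4. Since 3 = 2 + 1, 2^3 ≡ 4·2: 4·2 = 8. So 2^3 ≡ 8 (mod 23).
Hence g⁻¹(2) = 8.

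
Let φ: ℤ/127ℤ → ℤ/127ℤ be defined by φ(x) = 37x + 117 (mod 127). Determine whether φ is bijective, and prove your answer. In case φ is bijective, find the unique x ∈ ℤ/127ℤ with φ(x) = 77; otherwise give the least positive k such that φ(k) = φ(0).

71

Suppose φ(s) = φ(t) in ℤ/127ℤ. Then 37s + 117 ≡ 37t + 117 (mod 127), so 37(s − t) ≡ 0 (mod 127).
Since gcd(37, 127) = 1, 37 is invertible modulo 127, so s − t ≡ 0 (mod 127), i.e. s = t.
We now compute 37⁻¹ mod 127 explicitly. Euclid's algorithm: 127 = 3·37 + 16, 37 = 2·16 + 5, 16 = 3·5 + 1; back-substituting gives 1 = 103·37 − 30·127, so 37⁻¹ ≡ 103 (mod 127).
For any y ∈ ℤ/127ℤ, x = 103(y − 117) mod 127 satisfies φ(x) = 37·103(y − 117) + 117 ≡ y (since 37·103 ≡ 1 mod 127). So every y has a preimage.
So φ is bijective.
Since φ is bijective, we find φ⁻¹(77): we need 37x ≡ 77 − 117 ≡ 87 (mod 127). Using 37⁻¹ = 103: x ≡ 103·87 = 8961 = 70·127 + 71, so x = 71.
Check: φ(71) = 37·71 + 117 = 2744 = 21·127 + 77 ≡ 77 (mod 127).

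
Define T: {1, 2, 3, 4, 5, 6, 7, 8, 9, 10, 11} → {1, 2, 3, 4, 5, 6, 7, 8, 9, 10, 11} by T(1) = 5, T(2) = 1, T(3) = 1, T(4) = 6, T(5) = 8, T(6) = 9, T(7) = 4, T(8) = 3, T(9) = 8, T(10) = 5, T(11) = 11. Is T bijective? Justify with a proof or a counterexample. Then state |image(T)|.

T(2) = 1 = T(3) with 2 ≠ 3, so T is not injective, hence not bijective.
The image of T is {1, 3, 4, 5, 6, 8, 9, 11}, which has 8 elements.

8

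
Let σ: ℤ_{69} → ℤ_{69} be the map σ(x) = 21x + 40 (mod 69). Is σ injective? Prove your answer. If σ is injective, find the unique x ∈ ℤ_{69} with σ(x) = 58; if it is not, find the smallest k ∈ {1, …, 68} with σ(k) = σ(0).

23

Recall: σ is injective when σ(s) = σ(t) forces s = t.
We have gcd(21, 69) = 3 > 1. Taking s = 0 and t = 23: σ(0) = 40 and σ(23) = 21·23 + 40 = 523 ≡ 40 (mod 69).
So σ(0) = σ(23) while 0 ≠ 23, hence σ is not injective.
Since σ is not injective, we find the least positive k with σ(k) = σ(0): this means 21k ≡ 0 (mod 69), i.e. 69 ∣ 21k. Since gcd(21, 69) = 3, dividing through by 3 this holds exactly when 23 ∣ 7k, and as gcd(7, 23) = 1, exactly when 23 ∣ k.
The smallest positive such k is 23.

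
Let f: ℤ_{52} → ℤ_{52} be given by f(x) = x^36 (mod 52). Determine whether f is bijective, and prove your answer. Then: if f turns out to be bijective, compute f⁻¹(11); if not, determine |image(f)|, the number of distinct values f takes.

4

f(1) = 1^36 = 1.
f(3): Repeated squaring mod 52: 3^1 ≡ 3, 3^2 ≡ 3² = 9, 3^4 ≡ 9² = 81 ≡ 29, 3^8 ≡ 29² = 841 ≡ 9, 3^16 ≡ 9² = 81 ≡ 29, 3^32 ≡ 29² = 841 ≡ 9. Since 36 = 32 + 4, 3^36 ≡ 9·29: 9·29 = 261 ≡ 1. So 3^36 ≡ 1 (mod 52).
So f(1) = f(3) = 1 while 1 ≠ 3, thus f is not injective, hence not bijective.
Since f is not bijective, we determine |image(f)|. Computing x^36 mod 52 for each x (by repeated squaring, reducing mod 52 at every step), the values f(0), f(1), …, f(51) are: 0, 1, 40, 1, 40, 1, 40, 1, 40, 1, 40, 1, 40, 13, 40, 1, 40, 1, 40, 1, 40, 1, 40, 1, 40, 1, 0, 1, 40, 1, 40, 1, 40, 1, 40, 1, 40, 1, 40, 13, 40, 1, 40, 1, 40, 1, 40, 1, 40, 1, 40, 1.
The distinct values are {0, 1, 13, 40}; there are 4 of them.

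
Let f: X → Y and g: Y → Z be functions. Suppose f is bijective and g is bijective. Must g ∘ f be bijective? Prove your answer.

Injectivity: if g(f(s)) = g(f(t)) then f(s) = f(t) (g injective) so s = t (f injective).
Surjectivity: for c ∈ Z pick b with g(b) = c, then a with f(a) = b; then (g ∘ f)(a) = c.
Hence g ∘ f is bijective.

bijective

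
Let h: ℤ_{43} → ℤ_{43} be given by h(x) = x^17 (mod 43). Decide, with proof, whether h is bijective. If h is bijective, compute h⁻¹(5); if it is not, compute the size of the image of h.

Since 43 is prime, the nonzero elements of ℤ_{43} form a cyclic group of order 42.
As gcd(17, 42) = 1, raising to the 17th power is a bijection on this group: if a^17 ≡ b^17 then (ab^{−1})^17 = 1, and the only element of order dividing gcd(17, 42) = 1 is 1, so a = b.
With h(0) = 0 this makes h injective on all of ℤ_{43}, hence bijective (finite equal-size domain and codomain). In particular h is bijective.
Since h is bijective, we find the preimage of 5. The inverse of x ↦ x^17 on (ℤ_{43})^× is x ↦ x^5, because 17·5 = 85 = 2·42 + 1 ≡ 1 (mod 42) and x^{42} = 1 for x ≠ 0 (Fermat). So h⁻¹(5) = 5^5 mod 43.
Repeated squaring mod 43: 5^1 ≡ 5, 5^2 ≡ 5² = 25, 5^4 ≡ 25² = 625 ≡ 23. Since 5 = 4 + 1, 5^5 ≡ 23·5: 23·5 = 115 ≡ 29. So 5^5 ≡ 29 (mod 43).
Hence h⁻¹(5) = 29.

29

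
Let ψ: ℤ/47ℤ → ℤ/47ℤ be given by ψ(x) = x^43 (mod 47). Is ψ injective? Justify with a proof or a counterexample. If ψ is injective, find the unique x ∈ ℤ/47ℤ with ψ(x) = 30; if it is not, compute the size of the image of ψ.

35

Since 47 is prime, the nonzero elements of ℤ/47ℤ form a cyclic group of order 46.
As gcd(43, 46) = 1, raising to the 43rd power is a bijection on this group: if a^43 ≡ b^43 then (ab^{−1})^43 = 1, and the only element of order dividing gcd(43, 46) = 1 is 1, so a = b.
With ψ(0) = 0 this makes ψ injective on all of ℤ/47ℤ, hence bijective (finite equal-size domain and codomain). In particular ψ is injective.
Since ψ is injective, we find the preimage of 30. The inverse of x ↦ x^43 on (ℤ/47ℤ)^× is x ↦ x^15, because 43·15 = 645 = 14·46 + 1 ≡ 1 (mod 46) and x^{46} = 1 for x ≠ 0 (Fermat). So ψ⁻¹(30) = 30^15 mod 47.
Repeated squaring mod 47: 30^1 ≡ 30, 30^2 ≡ 30² = 900 ≡ 7, 30^4 ≡ 7² = 49 ≡ 2, 30^8 ≡ 2² = 4. Since 15 = 8 + 4 + 2 + 1, 30^15 ≡ 4·2·7·30: 4·2 = 8, then 8·7 = 56 ≡ 9, then 9·30 = 270 ≡ 35. So 30^15 ≡ 35 (mod 47).
Hence ψ⁻¹(30) = 35.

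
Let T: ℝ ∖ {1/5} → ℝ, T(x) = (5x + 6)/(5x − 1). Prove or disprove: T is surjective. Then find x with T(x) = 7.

13/30

If T(x) = 1, cross-multiplying gives 5(5x + 6) = 5(5x − 1), which simplifies to 30 = −5 — false.  So 1 has no preimage and T is not surjective.
Solving T(x) = 7: cross-multiplying gives 5x + 6 = 7(5x − 1), which rearranges to −30x = −13, so x = 13/30.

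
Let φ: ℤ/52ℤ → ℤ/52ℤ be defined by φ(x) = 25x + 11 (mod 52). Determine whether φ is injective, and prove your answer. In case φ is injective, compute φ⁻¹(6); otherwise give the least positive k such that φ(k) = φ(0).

31

By definition, φ is injective when φ(x_1) = φ(x_2) forces x_1 = x_2.
Suppose φ(x_1) = φ(x_2) in ℤ/52ℤ. Then 25x_1 + 11 ≡ 25x_2 + 11 (mod 52), therefore 25(x_1 − x_2) ≡ 0 (mod 52).
Since gcd(25, 52) = 1, 25 is invertible modulo 52, thus x_1 − x_2 ≡ 0 (mod 52), i.e. x_1 = x_2.
So φ is injective.
We now compute 25⁻¹ mod 52 explicitly. Euclid's algorithm: 52 = 2·25 + 2, 25 = 12·2 + 1; back-substituting gives 1 = 25·25 − 12·52, so 25⁻¹ ≡ 25 (mod 52).
Since φ is injective, we compute φ⁻¹(6): solve 25x + 11 ≡ 6 (mod 52), i.e. 25x ≡ 47 (mod 52).
Multiplying by 25⁻¹ = 25 gives x ≡ 25·47 = 1175 = 22·52 + 31 ≡ 31 (mod 52).
Check: φ(31) = 25·31 + 11 = 786 = 15·52 + 6 ≡ 6 (mod 52).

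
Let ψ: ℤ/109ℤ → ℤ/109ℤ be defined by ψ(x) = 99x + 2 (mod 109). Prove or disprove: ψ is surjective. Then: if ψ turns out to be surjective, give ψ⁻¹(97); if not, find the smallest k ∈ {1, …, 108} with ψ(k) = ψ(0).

By definition, ψ is surjective if every y in the codomain equals ψ(x) for some x in the domain.
Since gcd(99, 109) = 1, 99 is invertible modulo 109. Euclid's algorithm: 109 = 1·99 + 10, 99 = 9·10 + 9, 10 = 1·9 + 1; back-substituting gives 1 = 98·99 − 89·109, so 99⁻¹ ≡ 98 (mod 109).
Then y ↦ 98(y − 2) is a two-sided inverse to ψ, so every y ∈ ℤ/109ℤ has a preimage.
Thus ψ is surjective.
Since ψ is surjective, we compute ψ⁻¹(97): solve 99x + 2 ≡ 97 (mod 109), i.e. 99x ≡ 95 (mod 109).
Multiplying by 99⁻¹ = 98 gives x ≡ 98·95 = 9310 = 85·109 + 45 ≡ 45 (mod 109).
Check: ψ(45) = 99·45 + 2 = 4457 = 40·109 + 97 ≡ 97 (mod 109).

45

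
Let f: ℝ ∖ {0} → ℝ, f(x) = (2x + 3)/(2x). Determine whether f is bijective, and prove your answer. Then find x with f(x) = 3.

If f(x) = 1, cross-multiplying gives 2(2x + 3) = 2(2x), which simplifies to 6 = 0 — false.  So 1 has no preimage and f is not surjective.
So f is not bijective.
Solving f(x) = 3: cross-multiplying gives 2x + 3 = 3(2x), which rearranges to −4x = −3, so x = 3/4.

3/4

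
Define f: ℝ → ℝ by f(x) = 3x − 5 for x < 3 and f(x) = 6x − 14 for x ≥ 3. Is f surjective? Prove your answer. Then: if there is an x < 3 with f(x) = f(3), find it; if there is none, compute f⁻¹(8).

11/3

Both pieces are strictly increasing (slopes 3 and 6), so each is injective on its own interval.
The left piece maps (−∞, 3) onto (−∞, 4); the right piece maps [3, ∞) onto [4, ∞).
These images together cover ℝ, so f is surjective.
Because the two images are disjoint, no x < 3 has f(x) = f(3), so we compute f⁻¹(8): 8 lies in [4, ∞), so solve 6x − 14 = 8: x = (8 + 14)/6 = 11/3.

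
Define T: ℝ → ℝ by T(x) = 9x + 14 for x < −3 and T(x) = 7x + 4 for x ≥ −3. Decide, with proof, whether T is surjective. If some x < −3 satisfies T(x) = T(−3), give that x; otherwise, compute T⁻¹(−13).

-31/9

Both pieces are strictly increasing (slopes 9 and 7), so each is injective on its own interval.
The left piece maps (−∞, −3) onto (−∞, −13); the right piece maps [−3, ∞) onto [−17, ∞).
The union (−∞, −13) ∪ [−17, ∞) covers ℝ, so T is surjective.
For the follow-up: the images overlap, so an x < −3 with T(x) = T(−3) exists. T(−3) = −17; solving 9x + 14 = −17 for x < −3 gives x = (−17 − 14)/9 = −31/9.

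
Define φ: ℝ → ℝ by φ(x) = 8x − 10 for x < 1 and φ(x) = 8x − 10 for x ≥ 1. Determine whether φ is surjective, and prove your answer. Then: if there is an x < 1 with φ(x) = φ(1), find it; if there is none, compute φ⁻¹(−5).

Both pieces are strictly increasing (slopes 8 and 8), so each is injective on its own interval.
The left piece maps (−∞, 1) onto (−∞, −2); the right piece maps [1, ∞) onto [−2, ∞).
These images together cover ℝ, so φ is surjective.
Because the two images are disjoint, no x < 1 has φ(x) = φ(1), so we compute φ⁻¹(−5): −5 lies in (−∞, −2), so solve 8x − 10 = −5: x = (−5 + 10)/8 = 5/8.

5/8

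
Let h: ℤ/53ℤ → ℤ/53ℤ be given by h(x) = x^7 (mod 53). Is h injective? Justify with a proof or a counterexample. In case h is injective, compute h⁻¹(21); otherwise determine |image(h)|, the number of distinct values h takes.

20

Since 53 is prime, the nonzero elements of ℤ/53ℤ form a cyclic group of order 52.
As gcd(7, 52) = 1, raising to the 7th power is a bijection on this group: if a^7 ≡ b^7 then (ab^{−1})^7 = 1, and the only element of order dividing gcd(7, 52) = 1 is 1, so a = b.
With h(0) = 0 this makes h injective on all of ℤ/53ℤ, hence bijective (finite equal-size domain and codomain). In particular h is injective.
Since h is injective, we find the preimage of 21. The inverse of x ↦ x^7 on (ℤ/53ℤ)^× is x ↦ x^15, because 7·15 = 105 = 2·52 + 1 ≡ 1 (mod 52) and x^{52} = 1 for x ≠ 0 (Fermat). So h⁻¹(21) = 21^15 mod 53.
Repeated squaring mod 53: 21^1 ≡ 21, 21^2 ≡ 21² = 441 ≡ 17, 21^4 ≡ 17² = 289 ≡ 24, 21^8 ≡ 24² = 576 ≡ 46. Since 15 = 8 + 4 + 2 + 1, 21^15 ≡ 46·24·17·21: 46·24 = 1104 ≡ 44, then 44·17 = 748 ≡ 6, then 6·21 = 126 ≡ 20. So 21^15 ≡ 20 (mod 53).
Hence h⁻¹(21) = 20.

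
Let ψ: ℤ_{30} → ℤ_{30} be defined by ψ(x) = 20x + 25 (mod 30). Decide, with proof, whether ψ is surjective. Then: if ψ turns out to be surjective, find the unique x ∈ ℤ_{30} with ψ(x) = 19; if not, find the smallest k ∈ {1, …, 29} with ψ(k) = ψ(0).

Recall: ψ is surjective if every y in the codomain equals ψ(x) for some x in the domain.
Since gcd(20, 30) = 10, we have 20x ≡ 0 (mod 10) for all x, so ψ(x) ≡ 5 (mod 10).
But 0 ≢ 5 (mod 10), so 0 ∈ ℤ_{30} has no preimage. Thus ψ is not surjective.
Since ψ is not surjective, we find the least positive k with ψ(k) = ψ(0): this means 20k ≡ 0 (mod 30), i.e. 30 ∣ 20k. Since gcd(20, 30) = 10, dividing through by 10 this holds exactly when 3 ∣ 2k, and as gcd(2, 3) = 1, exactly when 3 ∣ k.
The smallest positive such k is 3.

3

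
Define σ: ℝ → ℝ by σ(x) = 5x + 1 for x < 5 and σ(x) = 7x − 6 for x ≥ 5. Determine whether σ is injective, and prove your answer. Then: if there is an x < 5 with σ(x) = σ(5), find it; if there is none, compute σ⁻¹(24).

23/5

Both pieces are strictly increasing (slopes 5 and 7), so each is injective on its own interval.
The left piece maps (−∞, 5) onto (−∞, 26); the right piece maps [5, ∞) onto [29, ∞).
These images are disjoint, so no value is attained by both pieces. So σ is injective.
Because the two images are disjoint, no x < 5 has σ(x) = σ(5), so we compute σ⁻¹(24): 24 lies in (−∞, 26), so solve 5x + 1 = 24: x = (24 − 1)/5 = 23/5.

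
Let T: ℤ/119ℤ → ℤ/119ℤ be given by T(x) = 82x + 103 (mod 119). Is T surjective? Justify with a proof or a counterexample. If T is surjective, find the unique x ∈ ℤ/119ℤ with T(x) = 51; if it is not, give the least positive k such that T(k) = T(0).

40

Since gcd(82, 119) = 1, 82 is invertible modulo 119. Euclid's algorithm: 119 = 1·82 + 37, 82 = 2·37 + 8, 37 = 4·8 + 5, 8 = 1·5 + 3, 5 = 1·3 + 2, 3 = 1·2 + 1; back-substituting gives 1 = 45·82 − 31·119, so 82⁻¹ ≡ 45 (mod 119).
For any y ∈ ℤ/119ℤ, x = 45(y − 103) mod 119 satisfies T(x) = 82·45(y − 103) + 103 ≡ y (since 82·45 ≡ 1 mod 119). So every y has a preimage.
So T is surjective.
Since T is surjective, we find T⁻¹(51): we need 82x ≡ 51 − 103 ≡ 67 (mod 119). Using 82⁻¹ = 45: x ≡ 45·67 = 3015 = 25·119 + 40, so x = 40.
Check: T(40) = 82·40 + 103 = 3383 = 28·119 + 51 ≡ 51 (mod 119).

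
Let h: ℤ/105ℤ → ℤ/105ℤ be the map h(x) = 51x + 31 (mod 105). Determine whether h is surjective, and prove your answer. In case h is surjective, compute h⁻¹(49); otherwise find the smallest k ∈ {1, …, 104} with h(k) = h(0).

35

Since gcd(51, 105) = 3, we have 51x ≡ 0 (mod 3) for all x, so h(x) ≡ 1 (mod 3).
But 0 ≢ 1 (mod 3), so 0 ∈ ℤ/105ℤ has no preimage. Hence h is not surjective.
Since h is not surjective, we find the least positive k with h(k) = h(0): this means 51k ≡ 0 (mod 105), i.e. 105 ∣ 51k. Since gcd(51, 105) = 3, dividing through by 3 this holds exactly when 35 ∣ 17k, and as gcd(17, 35) = 1, exactly when 35 ∣ k.
The smallest positive such k is 35.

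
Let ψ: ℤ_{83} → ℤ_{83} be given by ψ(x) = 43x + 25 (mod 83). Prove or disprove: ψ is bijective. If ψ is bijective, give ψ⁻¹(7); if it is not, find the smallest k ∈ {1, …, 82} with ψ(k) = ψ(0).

Recall that ψ is injective if ψ(u) = ψ(v) implies u = v.
If ψ(u) = ψ(v), then 43u ≡ 43v (mod 83). Because gcd(43, 83) = 1, we may cancel 43 to get u ≡ v (mod 83).
We now compute 43⁻¹ mod 83 explicitly. Euclid's algorithm: 83 = 1·43 + 40, 43 = 1·40 + 3, 40 = 13·3 + 1; back-substituting gives 1 = 56·43 − 29·83, so 43⁻¹ ≡ 56 (mod 83).
Then y ↦ 56(y − 25) is a two-sided inverse to ψ, so every y ∈ ℤ_{83} has a preimage.
Hence ψ is bijective.
Since ψ is bijective, we find ψ⁻¹(7): we need 43x ≡ 7 − 25 ≡ 65 (mod 83). Using 43⁻¹ = 56: x ≡ 56·65 = 3640 = 43·83 + 71, so x = 71.
Check: ψ(71) = 43·71 + 25 = 3078 = 37·83 + 7 ≡ 7 (mod 83).

71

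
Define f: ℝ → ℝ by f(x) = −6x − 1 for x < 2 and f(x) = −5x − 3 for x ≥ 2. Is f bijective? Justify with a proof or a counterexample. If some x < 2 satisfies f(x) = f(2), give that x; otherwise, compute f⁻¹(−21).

Both pieces are strictly decreasing (slopes −6 and −5), so each is injective on its own interval.
The left piece maps (−∞, 2) onto (−13, ∞); the right piece maps [2, ∞) onto (−∞, −13].
Since −13 = −13, the images partition ℝ: f is injective and surjective, hence bijective.
Because the two images are disjoint, no x < 2 has f(x) = f(2), so we compute f⁻¹(−21): −21 lies in (−∞, −13], so solve −5x − 3 = −21: x = (−21 + 3)/(−5) = 18/5.

18/5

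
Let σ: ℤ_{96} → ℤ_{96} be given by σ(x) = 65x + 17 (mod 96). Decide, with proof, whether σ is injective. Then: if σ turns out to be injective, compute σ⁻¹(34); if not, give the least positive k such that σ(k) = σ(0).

49

If σ(a) = σ(b), then 65a ≡ 65b (mod 96). Because gcd(65, 96) = 1, we may cancel 65 to get a ≡ b (mod 96).
Therefore σ is injective.
We now compute 65⁻¹ mod 96 explicitly. Euclid's algorithm: 96 = 1·65 + 31, 65 = 2·31 + 3, 31 = 10·3 + 1; back-substituting gives 1 = 65·65 − 44·96, so 65⁻¹ ≡ 65 (mod 96).
Since σ is injective, we compute σ⁻¹(34): solve 65x + 17 ≡ 34 (mod 96), i.e. 65x ≡ 17 (mod 96).
Multiplying by 65⁻¹ = 65 gives x ≡ 65·17 = 1105 = 11·96 + 49 ≡ 49 (mod 96).
Check: σ(49) = 65·49 + 17 = 3202 = 33·96 + 34 ≡ 34 (mod 96).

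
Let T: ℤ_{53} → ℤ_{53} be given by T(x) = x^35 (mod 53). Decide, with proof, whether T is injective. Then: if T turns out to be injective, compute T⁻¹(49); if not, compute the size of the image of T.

Since 53 is prime, the nonzero elements of ℤ_{53} form a cyclic group of order 52.
As gcd(35, 52) = 1, raising to the 35th power is a bijection on this group: if s^35 ≡ t^35 then (st^{−1})^35 = 1, and the only element of order dividing gcd(35, 52) = 1 is 1, so s = t.
With T(0) = 0 this makes T injective on all of ℤ_{53}, hence bijective (finite equal-size domain and codomain). In particular T is injective.
Since T is injective, we find the preimage of 49. The inverse of x ↦ x^35 on (ℤ_{53})^× is x ↦ x^3, because 35·3 = 105 = 2·52 + 1 ≡ 1 (mod 52) and x^{52} = 1 for x ≠ 0 (Fermat). So T⁻¹(49) = 49^3 mod 53.
Repeated squaring mod 53: 49^1 ≡ 49, 49^2 ≡ 49² = 2401 ≡ 16. Since 3 = 2 + 1, 49^3 ≡ 16·49: 16·49 = 784 ≡ 42. So 49^3 ≡ 42 (mod 53).
Hence T⁻¹(49) = 42.

42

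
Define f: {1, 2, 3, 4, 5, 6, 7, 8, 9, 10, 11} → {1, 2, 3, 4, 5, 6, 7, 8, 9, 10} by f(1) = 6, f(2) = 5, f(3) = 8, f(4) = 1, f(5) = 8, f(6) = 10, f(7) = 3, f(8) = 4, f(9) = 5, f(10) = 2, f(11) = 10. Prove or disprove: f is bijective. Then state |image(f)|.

8

f(3) = 8 = f(5) with 3 ≠ 5, so f is not injective, hence not bijective.
The image of f is {1, 2, 3, 4, 5, 6, 8, 10}, which has 8 elements.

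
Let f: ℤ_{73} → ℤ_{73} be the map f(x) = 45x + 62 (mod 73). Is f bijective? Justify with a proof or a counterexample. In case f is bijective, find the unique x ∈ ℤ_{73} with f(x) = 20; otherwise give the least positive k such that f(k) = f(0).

If f(u) = f(v), then 45u ≡ 45v (mod 73). Because gcd(45, 73) = 1, we may cancel 45 to get u ≡ v (mod 73).
We now compute 45⁻¹ mod 73 explicitly. Euclid's algorithm: 73 = 1·45 + 28, 45 = 1·28 + 17, 28 = 1·17 + 11, 17 = 1·11 + 6, 11 = 1·6 + 5, 6 = 1·5 + 1; back-substituting gives 1 = 13·45 − 8·73, so 45⁻¹ ≡ 13 (mod 73).
For any y ∈ ℤ_{73}, x = 13(y − 62) mod 73 satisfies f(x) = 45·13(y − 62) + 62 ≡ y (since 45·13 ≡ 1 mod 73). So every y has a preimage.
Hence f is bijective.
Since f is bijective, we compute f⁻¹(20): solve 45x + 62 ≡ 20 (mod 73), i.e. 45x ≡ 31 (mod 73).
Multiplying by 45⁻¹ = 13 gives x ≡ 13·31 = 403 = 5·73 + 38 ≡ 38 (mod 73).
Check: f(38) = 45·38 + 62 = 1772 = 24·73 + 20 ≡ 20 (mod 73).

38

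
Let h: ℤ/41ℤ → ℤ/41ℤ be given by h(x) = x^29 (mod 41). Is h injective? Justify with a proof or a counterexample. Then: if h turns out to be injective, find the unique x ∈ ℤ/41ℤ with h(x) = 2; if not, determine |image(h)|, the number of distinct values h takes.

Since 41 is prime, the nonzero elements of ℤ/41ℤ form a cyclic group of order 40.
As gcd(29, 40) = 1, raising to the 29th power is a bijection on this group: if u^29 ≡ v^29 then (uv^{−1})^29 = 1, and the only element of order dividing gcd(29, 40) = 1 is 1, so u = v.
With h(0) = 0 this makes h injective on all of ℤ/41ℤ, hence bijective (finite equal-size domain and codomain). In particular h is injective.
Since h is injective, we find the preimage of 2. The inverse of x ↦ x^29 on (ℤ/41ℤ)^× is x ↦ x^29, because 29·29 = 841 = 21·40 + 1 ≡ 1 (mod 40) and x^{40} = 1 for x ≠ 0 (Fermat). So h⁻¹(2) = 2^29 mod 41.
Repeated squaring mod 41: 2^1 ≡ 2, 2^2 ≡ 2² = 4, 2^4 ≡ 4² = 16, 2^8 ≡ 16² = 256 ≡ 10, 2^16 ≡ 10² = 100 ≡ 18. Since 29 = 16 + 8 + 4 + 1, 2^29 ≡ 18·10·16·2: 18·10 = 180 ≡ 16, then 16·16 = 256 ≡ 10, then 10·2 = 20. So 2^29 ≡ 20 (mod 41).
Hence h⁻¹(2) = 20.

20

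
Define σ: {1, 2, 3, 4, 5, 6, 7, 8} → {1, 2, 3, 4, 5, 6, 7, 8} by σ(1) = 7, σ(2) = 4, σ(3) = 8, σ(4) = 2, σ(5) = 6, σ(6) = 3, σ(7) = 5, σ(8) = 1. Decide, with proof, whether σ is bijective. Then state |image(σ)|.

The values 7, 4, 8, 2, 6, 3, 5, 1 are a permutation of {1, 2, 3, 4, 5, 6, 7, 8}: each element appears exactly once.
So σ is injective and surjective, hence bijective.
The image of σ is {1, 2, 3, 4, 5, 6, 7, 8}, which has 8 elements.

8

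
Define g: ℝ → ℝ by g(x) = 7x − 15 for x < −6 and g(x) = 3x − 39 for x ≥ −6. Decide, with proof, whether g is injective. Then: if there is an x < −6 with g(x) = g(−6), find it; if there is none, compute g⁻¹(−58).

-43/7

Both pieces are strictly increasing (slopes 7 and 3), so each is injective on its own interval.
The left piece maps (−∞, −6) onto (−∞, −57); the right piece maps [−6, ∞) onto [−57, ∞).
These images are disjoint, so no value is attained by both pieces. Therefore g is injective.
Because the two images are disjoint, no x < −6 has g(x) = g(−6), so we compute g⁻¹(−58): −58 lies in (−∞, −57), so solve 7x − 15 = −58: x = (−58 + 15)/7 = −43/7.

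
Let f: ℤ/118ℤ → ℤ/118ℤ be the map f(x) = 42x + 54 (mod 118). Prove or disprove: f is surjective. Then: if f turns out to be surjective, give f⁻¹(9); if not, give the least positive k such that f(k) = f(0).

Since gcd(42, 118) = 2, we have 42x ≡ 0 (mod 2) for all x, so f(x) ≡ 0 (mod 2).
But 1 ≢ 0 (mod 2), so 1 ∈ ℤ/118ℤ has no preimage. Therefore f is not surjective.
Since f is not surjective, we find the least positive k with f(k) = f(0): this means 42k ≡ 0 (mod 118), i.e. 118 ∣ 42k. Since gcd(42, 118) = 2, dividing through by 2 this holds exactly when 59 ∣ 21k, and as gcd(21, 59) = 1, exactly when 59 ∣ k.
The smallest positive such k is 59.

59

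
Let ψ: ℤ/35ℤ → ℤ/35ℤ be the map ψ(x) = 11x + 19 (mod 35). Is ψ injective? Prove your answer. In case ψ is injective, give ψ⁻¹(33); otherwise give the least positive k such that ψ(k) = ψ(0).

14

By definition, injectivity means: for all u, v in the domain, ψ(u) = ψ(v) implies u = v.
Suppose ψ(u) = ψ(v) in ℤ/35ℤ. Then 11u + 19 ≡ 11v + 19 (mod 35), so 11(u − v) ≡ 0 (mod 35).
Since gcd(11, 35) = 1, 11 is invertible modulo 35, hence u − v ≡ 0 (mod 35), i.e. u = v.
Thus ψ is injective.
We now compute 11⁻¹ mod 35 explicitly. Euclid's algorithm: 35 = 3·11 + 2, 11 = 5·2 + 1; back-substituting gives 1 = 16·11 − 5·35, so 11⁻¹ ≡ 16 (mod 35).
Since ψ is injective, we find ψ⁻¹(33): we need 11x ≡ 33 − 19 ≡ 14 (mod 35). Using 11⁻¹ = 16: x ≡ 16·14 = 224 = 6·35 + 14, so x = 14.
Check: ψ(14) = 11·14 + 19 = 173 = 4·35 + 33 ≡ 33 (mod 35).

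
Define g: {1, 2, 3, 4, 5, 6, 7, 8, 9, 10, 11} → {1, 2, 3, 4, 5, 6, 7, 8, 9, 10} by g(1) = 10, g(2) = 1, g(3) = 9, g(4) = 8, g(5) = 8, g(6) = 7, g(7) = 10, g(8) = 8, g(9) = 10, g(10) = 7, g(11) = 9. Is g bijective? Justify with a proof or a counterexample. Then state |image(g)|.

5

g(4) = 8 = g(5) with 4 ≠ 5, so g is not injective, hence not bijective.
The image of g is {1, 7, 8, 9, 10}, which has 5 elements.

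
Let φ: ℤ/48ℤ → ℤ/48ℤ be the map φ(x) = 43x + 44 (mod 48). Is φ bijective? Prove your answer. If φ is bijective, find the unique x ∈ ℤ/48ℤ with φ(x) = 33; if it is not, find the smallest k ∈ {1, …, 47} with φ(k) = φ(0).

Suppose φ(u) = φ(v) in ℤ/48ℤ. Then 43u + 44 ≡ 43v + 44 (mod 48), so 43(u − v) ≡ 0 (mod 48).
Since gcd(43, 48) = 1, 43 is invertible modulo 48, thus u − v ≡ 0 (mod 48), i.e. u = v.
We now compute 43⁻¹ mod 48 explicitly. Euclid's algorithm: 48 = 1·43 + 5, 43 = 8·5 + 3, 5 = 1·3 + 2, 3 = 1·2 + 1; back-substituting gives 1 = 19·43 − 17·48, so 43⁻¹ ≡ 19 (mod 48).
For any y ∈ ℤ/48ℤ, x = 19(y − 44) mod 48 satisfies φ(x) = 43·19(y − 44) + 44 ≡ y (since 43·19 ≡ 1 mod 48). So every y has a preimage.
Thus φ is bijective.
Since φ is bijective, we compute φ⁻¹(33): solve 43x + 44 ≡ 33 (mod 48), i.e. 43x ≡ 37 (mod 48).
Multiplying by 43⁻¹ = 19 gives x ≡ 19·37 = 703 = 14·48 + 31 ≡ 31 (mod 48).
Check: φ(31) = 43·31 + 44 = 1377 = 28·48 + 33 ≡ 33 (mod 48).

31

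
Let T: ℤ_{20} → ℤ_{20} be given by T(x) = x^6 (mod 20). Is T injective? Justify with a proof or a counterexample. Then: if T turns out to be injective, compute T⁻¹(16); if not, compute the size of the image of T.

6

T(4): Repeated squaring mod 20: 4^1 ≡ 4, 4^2 ≡ 4² = 16, 4^4 ≡ 16² = 256 ≡ 16. Since 6 = 4 + 2, 4^6 ≡ 16·16: 16·16 = 256 ≡ 16. So 4^6 ≡ 16 (mod 20).
T(6): Repeated squaring mod 20: 6^1 ≡ 6, 6^2 ≡ 6² = 36 ≡ 16, 6^4 ≡ 16² = 256 ≡ 16. Since 6 = 4 + 2, 6^6 ≡ 16·16: 16·16 = 256 ≡ 16. So 6^6 ≡ 16 (mod 20).
So T(4) = T(6) = 16 while 4 ≠ 6, thus T is not injective.
Since T is not injective, we determine |image(T)|. Computing x^6 mod 20 for each x (by repeated squaring, reducing mod 20 at every step), the values T(0), T(1), …, T(19) are: 0, 1, 4, 9, 16, 5, 16, 9, 4, 1, 0, 1, 4, 9, 16, 5, 16, 9, 4, 1.
The distinct values are {0, 1, 4, 5, 9, 16}; there are 6 of them.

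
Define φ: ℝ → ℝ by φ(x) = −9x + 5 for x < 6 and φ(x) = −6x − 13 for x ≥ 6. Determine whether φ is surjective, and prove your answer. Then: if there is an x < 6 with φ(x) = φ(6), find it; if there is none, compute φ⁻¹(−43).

16/3

Both pieces are strictly decreasing (slopes −9 and −6), so each is injective on its own interval.
The left piece maps (−∞, 6) onto (−49, ∞); the right piece maps [6, ∞) onto (−∞, −49].
These images together cover ℝ, so φ is surjective.
Because the two images are disjoint, no x < 6 has φ(x) = φ(6), so we compute φ⁻¹(−43): −43 lies in (−49, ∞), so solve −9x + 5 = −43: x = (−43 − 5)/(−9) = 16/3.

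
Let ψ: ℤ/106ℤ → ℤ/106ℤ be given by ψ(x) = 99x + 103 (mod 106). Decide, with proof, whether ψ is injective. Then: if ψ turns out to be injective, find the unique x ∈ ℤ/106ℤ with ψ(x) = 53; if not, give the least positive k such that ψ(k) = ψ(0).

Suppose ψ(a) = ψ(b) in ℤ/106ℤ. Then 99a + 103 ≡ 99b + 103 (mod 106), thus 99(a − b) ≡ 0 (mod 106).
Since gcd(99, 106) = 1, 99 is invertible modulo 106, hence a − b ≡ 0 (mod 106), i.e. a = b.
Therefore ψ is injective.
We now compute 99⁻¹ mod 106 explicitly. Euclid's algorithm: 106 = 1·99 + 7, 99 = 14·7 + 1; back-substituting gives 1 = 15·99 − 14·106, so 99⁻¹ ≡ 15 (mod 106).
Since ψ is injective, we compute ψ⁻¹(53): solve 99x + 103 ≡ 53 (mod 106), i.e. 99x ≡ 56 (mod 106).
Multiplying by 99⁻¹ = 15 gives x ≡ 15·56 = 840 = 7·106 + 98 ≡ 98 (mod 106).
Check: ψ(98) = 99·98 + 103 = 9805 = 92·106 + 53 ≡ 53 (mod 106).

98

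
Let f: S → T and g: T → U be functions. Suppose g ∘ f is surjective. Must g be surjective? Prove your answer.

Let c ∈ U. Since g ∘ f is surjective, some a ∈ S has g(f(a)) = c. Then b = f(a) ∈ T satisfies g(b) = c. So g is surjective.

surjective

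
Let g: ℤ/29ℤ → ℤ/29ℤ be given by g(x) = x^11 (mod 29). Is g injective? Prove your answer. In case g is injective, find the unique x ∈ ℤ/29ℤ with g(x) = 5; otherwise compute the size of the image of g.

4

Since 29 is prime, the nonzero elements of ℤ/29ℤ form a cyclic group of order 28.
As gcd(11, 28) = 1, raising to the 11th power is a bijection on this group: if x_1^11 ≡ x_2^11 then (x_1x_2^{−1})^11 = 1, and the only element of order dividing gcd(11, 28) = 1 is 1, so x_1 = x_2.
With g(0) = 0 this makes g injective on all of ℤ/29ℤ, hence bijective (finite equal-size domain and codomain). In particular g is injective.
Since g is injective, we find the preimage of 5. The inverse of x ↦ x^11 on (ℤ/29ℤ)^× is x ↦ x^23, because 11·23 = 253 = 9·28 + 1 ≡ 1 (mod 28) and x^{28} = 1 for x ≠ 0 (Fermat). So g⁻¹(5) = 5^23 mod 29.
Repeated squaring mod 29: 5^1 ≡ 5, 5^2 ≡ 5² = 25, 5^4 ≡ 25² = 625 ≡ 16, 5^8 ≡ 16² = 256 ≡ 24, 5^16 ≡ 24² = 576 ≡ 25. Since 23 = 16 + 4 + 2 + 1, 5^23 ≡ 25·16·25·5: 25·16 = 400 ≡ 23, then 23·25 = 575 ≡ 24, then 24·5 = 120 ≡ 4. So 5^23 ≡ 4 (mod 29).
Hence g⁻¹(5) = 4.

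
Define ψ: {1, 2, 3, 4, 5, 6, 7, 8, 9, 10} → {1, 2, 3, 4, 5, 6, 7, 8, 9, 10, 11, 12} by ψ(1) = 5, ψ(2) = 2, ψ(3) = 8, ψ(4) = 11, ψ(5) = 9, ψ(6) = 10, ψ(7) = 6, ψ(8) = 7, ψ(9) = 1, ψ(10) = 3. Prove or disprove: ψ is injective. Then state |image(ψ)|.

The values ψ(1), …, ψ(10) are 5, 2, 8, 11, 9, 10, 6, 7, 1, 3 — all distinct.
So ψ(s) = ψ(t) only when s = t, and ψ is injective.
The image of ψ is {1, 2, 3, 5, 6, 7, 8, 9, 10, 11}, which has 10 elements.

10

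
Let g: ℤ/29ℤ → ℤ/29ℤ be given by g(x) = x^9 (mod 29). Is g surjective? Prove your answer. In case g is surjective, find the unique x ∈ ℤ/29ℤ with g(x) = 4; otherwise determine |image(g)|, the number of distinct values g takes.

5

Since 29 is prime, the nonzero elements of ℤ/29ℤ form a cyclic group of order 28.
As gcd(9, 28) = 1, raising to the 9th power is a bijection on this group: if s^9 ≡ t^9 then (st^{−1})^9 = 1, and the only element of order dividing gcd(9, 28) = 1 is 1, so s = t.
With g(0) = 0 this makes g injective on all of ℤ/29ℤ, hence bijective (finite equal-size domain and codomain). In particular g is surjective.
Since g is surjective, we find the preimage of 4. The inverse of x ↦ x^9 on (ℤ/29ℤ)^× is x ↦ x^25, because 9·25 = 225 = 8·28 + 1 ≡ 1 (mod 28) and x^{28} = 1 for x ≠ 0 (Fermat). So g⁻¹(4) = 4^25 mod 29.
Repeated squaring mod 29: 4^1 ≡ 4, 4^2 ≡ 4² = 16, 4^4 ≡ 16² = 256 ≡ 24, 4^8 ≡ 24² = 576 ≡ 25, 4^16 ≡ 25² = 625 ≡ 16. Since 25 = 16 + 8 + 1, 4^25 ≡ 16·25·4: 16·25 = 400 ≡ 23, then 23·4 = 92 ≡ 5. So 4^25 ≡ 5 (mod 29).
Hence g⁻¹(4) = 5.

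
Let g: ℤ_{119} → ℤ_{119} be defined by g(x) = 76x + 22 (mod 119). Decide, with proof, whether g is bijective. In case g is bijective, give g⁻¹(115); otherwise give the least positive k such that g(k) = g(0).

If g(u) = g(v), then 76u ≡ 76v (mod 119). Because gcd(76, 119) = 1, we may cancel 76 to get u ≡ v (mod 119).
We now compute 76⁻¹ mod 119 explicitly. Euclid's algorithm: 119 = 1·76 + 43, 76 = 1·43 + 33, 43 = 1·33 + 10, 33 = 3·10 + 3, 10 = 3·3 + 1; back-substituting gives 1 = 83·76 − 53·119, so 76⁻¹ ≡ 83 (mod 119).
Then y ↦ 83(y − 22) is a two-sided inverse to g, so every y ∈ ℤ_{119} has a preimage.
Thus g is bijective.
Since g is bijective, we find g⁻¹(115): we need 76x ≡ 115 − 22 ≡ 93 (mod 119). Using 76⁻¹ = 83: x ≡ 83·93 = 7719 = 64·119 + 103, so x = 103.
Check: g(103) = 76·103 + 22 = 7850 = 65·119 + 115 ≡ 115 (mod 119).

103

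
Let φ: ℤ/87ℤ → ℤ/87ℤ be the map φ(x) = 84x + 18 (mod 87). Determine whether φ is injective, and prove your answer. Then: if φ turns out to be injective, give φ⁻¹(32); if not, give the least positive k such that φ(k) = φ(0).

Recall: φ is injective when φ(x_1) = φ(x_2) forces x_1 = x_2.
We have gcd(84, 87) = 3 > 1. Taking x_1 = 0 and x_2 = 29: φ(0) = 18 and φ(29) = 84·29 + 18 = 2454 ≡ 18 (mod 87).
So φ(0) = φ(29) while 0 ≠ 29, hence φ is not injective.
Since φ is not injective, we find the least positive k with φ(k) = φ(0): this means 84k ≡ 0 (mod 87), i.e. 87 ∣ 84k. Since gcd(84, 87) = 3, dividing through by 3 this holds exactly when 29 ∣ 28k, and as gcd(28, 29) = 1, exactly when 29 ∣ k.
The smallest positive such k is 29.

29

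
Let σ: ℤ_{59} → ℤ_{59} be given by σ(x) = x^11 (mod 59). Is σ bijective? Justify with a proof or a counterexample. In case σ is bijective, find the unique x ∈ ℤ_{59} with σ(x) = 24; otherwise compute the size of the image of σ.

Since 59 is prime, the nonzero elements of ℤ_{59} form a cyclic group of order 58.
As gcd(11, 58) = 1, raising to the 11th power is a bijection on this group: if u^11 ≡ v^11 then (uv^{−1})^11 = 1, and the only element of order dividing gcd(11, 58) = 1 is 1, so u = v.
With σ(0) = 0 this makes σ injective on all of ℤ_{59}, hence bijective (finite equal-size domain and codomain). In particular σ is bijective.
Since σ is bijective, we find the preimage of 24. The inverse of x ↦ x^11 on (ℤ_{59})^× is x ↦ x^37, because 11·37 = 407 = 7·58 + 1 ≡ 1 (mod 58) and x^{58} = 1 for x ≠ 0 (Fermat). So σ⁻¹(24) = 24^37 mod 59.
Repeated squaring mod 59: 24^1 ≡ 24, 24^2 ≡ 24² = 576 ≡ 45, 24^4 ≡ 45² = 2025 ≡ 19, 24^8 ≡ 19² = 361 ≡ 7, 24^16 ≡ 7² = 49, 24^32 ≡ 49² = 2401 ≡ 41. Since 37 = 32 + 4 + 1, 24^37 ≡ 41·19·24: 41·19 = 779 ≡ 12, then 12·24 = 288 ≡ 52. So 24^37 ≡ 52 (mod 59).
Hence σ⁻¹(24) = 52.

52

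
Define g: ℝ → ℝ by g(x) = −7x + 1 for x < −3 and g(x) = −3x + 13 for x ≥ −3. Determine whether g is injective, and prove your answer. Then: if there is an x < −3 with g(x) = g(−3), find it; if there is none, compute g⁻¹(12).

1/3

Both pieces are strictly decreasing (slopes −7 and −3), so each is injective on its own interval.
The left piece maps (−∞, −3) onto (22, ∞); the right piece maps [−3, ∞) onto (−∞, 22].
These images are disjoint, so no value is attained by both pieces. Hence g is injective.
Because the two images are disjoint, no x < −3 has g(x) = g(−3), so we compute g⁻¹(12): 12 lies in (−∞, 22], so solve −3x + 13 = 12: x = (12 − 13)/(−3) = 1/3.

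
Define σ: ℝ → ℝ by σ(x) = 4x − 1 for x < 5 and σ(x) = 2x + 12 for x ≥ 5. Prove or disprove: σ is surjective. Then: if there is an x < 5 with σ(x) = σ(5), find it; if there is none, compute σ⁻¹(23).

Both pieces are strictly increasing (slopes 4 and 2), so each is injective on its own interval.
The left piece maps (−∞, 5) onto (−∞, 19); the right piece maps [5, ∞) onto [22, ∞).
The union (−∞, 19) ∪ [22, ∞) omits the interval between 19 and 22; in particular 19 has no preimage. So σ is not surjective.
Because the two images are disjoint, no x < 5 has σ(x) = σ(5), so we compute σ⁻¹(23): 23 lies in [22, ∞), so solve 2x + 12 = 23: x = (23 − 12)/2 = 11/2.

11/2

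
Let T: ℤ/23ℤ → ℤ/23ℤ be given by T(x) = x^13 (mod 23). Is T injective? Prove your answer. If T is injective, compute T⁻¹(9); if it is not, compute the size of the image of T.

Since 23 is prime, the nonzero elements of ℤ/23ℤ form a cyclic group of order 22.
As gcd(13, 22) = 1, raising to the 13th power is a bijection on this group: if a^13 ≡ b^13 then (ab^{−1})^13 = 1, and the only element of order dividing gcd(13, 22) = 1 is 1, so a = b.
With T(0) = 0 this makes T injective on all of ℤ/23ℤ, hence bijective (finite equal-size domain and codomain). In particular T is injective.
Since T is injective, we find the preimage of 9. The inverse of x ↦ x^13 on (ℤ/23ℤ)^× is x ↦ x^17, because 13·17 = 221 = 10·22 + 1 ≡ 1 (mod 22) and x^{22} = 1 for x ≠ 0 (Fermat). So T⁻¹(9) = 9^17 mod 23.
Repeated squaring mod 23: 9^1 ≡ 9, 9^2 ≡ 9² = 81 ≡ 12, 9^4 ≡ 12² = 144 ≡ 6, 9^8 ≡ 6² = 36 ≡ 13, 9^16 ≡ 13² = 169 ≡ 8. Since 17 = 16 + 1, 9^17 ≡ 8·9: 8·9 = 72 ≡ 3. So 9^17 ≡ 3 (mod 23).
Hence T⁻¹(9) = 3.

3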